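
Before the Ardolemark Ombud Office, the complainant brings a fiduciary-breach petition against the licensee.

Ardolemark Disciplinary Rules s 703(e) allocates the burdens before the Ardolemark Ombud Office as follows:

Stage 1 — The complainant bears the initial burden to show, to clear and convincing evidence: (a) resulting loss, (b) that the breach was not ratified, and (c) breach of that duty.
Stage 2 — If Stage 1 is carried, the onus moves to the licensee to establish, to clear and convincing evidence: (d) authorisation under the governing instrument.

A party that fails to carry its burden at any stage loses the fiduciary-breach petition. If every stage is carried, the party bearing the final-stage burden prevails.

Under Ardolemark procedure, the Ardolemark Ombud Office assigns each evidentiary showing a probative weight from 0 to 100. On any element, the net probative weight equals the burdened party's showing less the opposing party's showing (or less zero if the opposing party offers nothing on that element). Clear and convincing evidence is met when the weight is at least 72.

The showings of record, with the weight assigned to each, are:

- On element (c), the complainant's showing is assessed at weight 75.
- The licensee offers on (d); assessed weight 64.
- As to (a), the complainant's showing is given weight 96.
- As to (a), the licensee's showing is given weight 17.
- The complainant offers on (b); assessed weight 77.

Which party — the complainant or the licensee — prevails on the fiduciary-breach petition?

complainant

At Stage 1 the complainant must meet clear and convincing evidence (weight is at least 72): on (a) the weight is 96 less the opposing 17 gives net 79, ≥ 72, so (a) meets the standard; on (b) the weight is 77, which does reach 72, so (b) meets the standard; on (c) the weight is 75, which does reach 72, so (c) meets the standard.
  Stage 1 carried; the burden shifts to the licensee.
At Stage 2 the licensee must meet clear and convincing evidence (weight is at least 72): on (d) the weight is 64, which does not reach 72, so (d) does not meet the standard.
  Stage 2 not carried; the licensee fails its burden.
The analysis ends at Stage 2; the complainant prevails.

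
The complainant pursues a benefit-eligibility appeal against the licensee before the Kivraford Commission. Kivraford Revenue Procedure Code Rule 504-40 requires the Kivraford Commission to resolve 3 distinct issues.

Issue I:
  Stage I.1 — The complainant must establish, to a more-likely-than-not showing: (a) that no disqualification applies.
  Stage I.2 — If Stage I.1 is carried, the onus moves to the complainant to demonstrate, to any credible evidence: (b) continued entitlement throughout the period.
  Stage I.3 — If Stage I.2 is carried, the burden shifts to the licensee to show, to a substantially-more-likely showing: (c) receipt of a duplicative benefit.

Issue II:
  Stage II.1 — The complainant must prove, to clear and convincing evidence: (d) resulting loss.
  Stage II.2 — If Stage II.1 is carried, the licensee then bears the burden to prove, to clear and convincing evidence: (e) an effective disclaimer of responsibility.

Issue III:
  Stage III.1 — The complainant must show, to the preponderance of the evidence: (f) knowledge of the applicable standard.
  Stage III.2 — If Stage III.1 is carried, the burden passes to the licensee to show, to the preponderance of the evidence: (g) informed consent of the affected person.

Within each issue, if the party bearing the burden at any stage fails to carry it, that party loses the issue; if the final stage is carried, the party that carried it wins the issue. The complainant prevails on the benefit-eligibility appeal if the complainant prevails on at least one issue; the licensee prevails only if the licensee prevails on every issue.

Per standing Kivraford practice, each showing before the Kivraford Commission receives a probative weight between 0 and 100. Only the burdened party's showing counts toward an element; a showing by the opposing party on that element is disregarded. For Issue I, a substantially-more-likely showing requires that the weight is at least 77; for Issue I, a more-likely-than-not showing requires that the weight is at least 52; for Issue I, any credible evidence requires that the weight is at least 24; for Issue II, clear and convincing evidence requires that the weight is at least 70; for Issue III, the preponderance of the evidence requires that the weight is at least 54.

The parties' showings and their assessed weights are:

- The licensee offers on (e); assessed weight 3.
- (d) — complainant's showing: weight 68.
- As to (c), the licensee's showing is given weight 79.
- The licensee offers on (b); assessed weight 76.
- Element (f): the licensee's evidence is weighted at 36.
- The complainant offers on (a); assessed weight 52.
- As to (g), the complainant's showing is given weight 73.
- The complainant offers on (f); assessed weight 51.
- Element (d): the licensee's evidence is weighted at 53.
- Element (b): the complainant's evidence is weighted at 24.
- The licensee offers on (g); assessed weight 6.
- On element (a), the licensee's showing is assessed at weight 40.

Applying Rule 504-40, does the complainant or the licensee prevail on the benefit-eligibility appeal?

licensee

— Issue I —
Stage I.1 (complainant, a more-likely-than-not showing, weight is at least 52): (a) 52 (licensee's 40 disregarded) ≥ 52 — meets.
  Stage I.1 carried; the burden remains with the complainant.
Stage I.2 (complainant, any credible evidence, weight is at least 24): (b) 24 (licensee's 76 disregarded) ≥ 24 — meets.
  The complainant carries Stage I.2; the licensee now bears the burden.
Stage I.3 (licensee, a substantially-more-likely showing, weight is at least 77): (c) 79 ≥ 77 — meets.
  The licensee carries the last stage.
With every stage satisfied, the licensee prevails on this issue.
— Issue II —
Stage II.1 — burden on complainant; standard: clear and convincing evidence (weight is at least 70).
    (d): 68 (licensee's 53 disregarded) < 70 [not met]
  Stage II.1 not carried; the complainant fails its burden.
The analysis ends at Stage II.1; the licensee prevails on this issue.
— Issue III —
At Stage III.1 the complainant must meet the preponderance of the evidence (weight is at least 54): on (f) the weight is 51 (the licensee's 36 is given no effect), < 54, so (f) does not meet the standard.
  Not every element is met, so the complainant fails to carry Stage III.1.
So the licensee prevails on this issue.
Per-issue: Issue I → licensee; Issue II → licensee; Issue III → licensee. The complainant must prevail on at least one issue; overall, the licensee prevails.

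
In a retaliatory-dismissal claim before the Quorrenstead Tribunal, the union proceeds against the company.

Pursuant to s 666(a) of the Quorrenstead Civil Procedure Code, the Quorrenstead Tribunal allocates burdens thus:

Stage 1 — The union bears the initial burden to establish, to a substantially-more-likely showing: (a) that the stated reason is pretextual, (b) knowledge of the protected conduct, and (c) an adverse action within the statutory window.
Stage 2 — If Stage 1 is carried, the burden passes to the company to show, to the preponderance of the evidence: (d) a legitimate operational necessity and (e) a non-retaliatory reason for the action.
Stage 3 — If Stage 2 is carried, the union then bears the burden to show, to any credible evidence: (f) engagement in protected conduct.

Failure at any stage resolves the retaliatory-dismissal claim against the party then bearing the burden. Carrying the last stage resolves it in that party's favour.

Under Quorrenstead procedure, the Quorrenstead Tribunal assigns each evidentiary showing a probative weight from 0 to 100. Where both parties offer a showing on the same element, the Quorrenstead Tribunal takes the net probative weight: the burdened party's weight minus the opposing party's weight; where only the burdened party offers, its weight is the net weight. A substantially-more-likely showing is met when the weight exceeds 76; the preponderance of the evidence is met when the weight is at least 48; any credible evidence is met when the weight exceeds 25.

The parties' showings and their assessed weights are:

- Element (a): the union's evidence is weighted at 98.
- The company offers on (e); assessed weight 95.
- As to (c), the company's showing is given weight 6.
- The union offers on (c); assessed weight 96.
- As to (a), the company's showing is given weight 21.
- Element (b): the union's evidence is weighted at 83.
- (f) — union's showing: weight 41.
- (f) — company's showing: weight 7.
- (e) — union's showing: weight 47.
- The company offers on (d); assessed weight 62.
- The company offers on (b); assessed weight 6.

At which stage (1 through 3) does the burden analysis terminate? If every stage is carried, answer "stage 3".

stage 3

Stage 1 (union, a substantially-more-likely showing, weight exceeds 76): (a) net 98−21=77 > 76 — meets; (b) net 83−6=77 > 76 — meets; (c) net 96−6=90 > 76 — meets.
  All elements met. The burden passes to the company.
Stage 2 (company, the preponderance of the evidence, weight is at least 48): (d) 62 ≥ 48 — meets; (e) net 95−47=48 ≥ 48 — meets.
  The company carries Stage 2; the union now bears the burden.
Stage 3 (union, any credible evidence, weight exceeds 25): (f) net 41−7=34 > 25 — meets.
  The union carries the last stage.
Every stage carried; the union prevails.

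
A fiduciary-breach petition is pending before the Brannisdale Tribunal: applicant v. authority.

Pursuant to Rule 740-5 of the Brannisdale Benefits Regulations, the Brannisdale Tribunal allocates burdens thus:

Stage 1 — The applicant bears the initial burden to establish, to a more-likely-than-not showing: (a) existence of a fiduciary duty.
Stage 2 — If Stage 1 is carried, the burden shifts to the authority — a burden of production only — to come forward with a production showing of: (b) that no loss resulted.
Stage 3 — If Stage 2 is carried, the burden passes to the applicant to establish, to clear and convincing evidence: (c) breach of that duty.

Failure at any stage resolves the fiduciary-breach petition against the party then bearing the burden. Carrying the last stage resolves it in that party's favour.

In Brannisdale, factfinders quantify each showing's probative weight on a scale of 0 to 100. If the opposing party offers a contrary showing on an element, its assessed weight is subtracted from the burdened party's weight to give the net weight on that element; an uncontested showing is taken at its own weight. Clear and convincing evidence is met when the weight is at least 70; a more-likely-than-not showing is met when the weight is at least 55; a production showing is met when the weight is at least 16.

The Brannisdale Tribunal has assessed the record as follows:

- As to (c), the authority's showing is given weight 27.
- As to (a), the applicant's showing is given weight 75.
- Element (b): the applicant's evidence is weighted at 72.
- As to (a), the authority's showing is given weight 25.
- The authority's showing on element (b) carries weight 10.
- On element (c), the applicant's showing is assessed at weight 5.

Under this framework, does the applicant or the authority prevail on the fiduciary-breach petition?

authority

At Stage 1 the applicant must meet a more-likely-than-not showing (weight is at least 55): on (a) the weight is 75 less the opposing 25 gives net 50, < 55, so (a) does not meet the standard.
  The applicant does not carry Stage 1.
The analysis ends at Stage 1; the authority prevails.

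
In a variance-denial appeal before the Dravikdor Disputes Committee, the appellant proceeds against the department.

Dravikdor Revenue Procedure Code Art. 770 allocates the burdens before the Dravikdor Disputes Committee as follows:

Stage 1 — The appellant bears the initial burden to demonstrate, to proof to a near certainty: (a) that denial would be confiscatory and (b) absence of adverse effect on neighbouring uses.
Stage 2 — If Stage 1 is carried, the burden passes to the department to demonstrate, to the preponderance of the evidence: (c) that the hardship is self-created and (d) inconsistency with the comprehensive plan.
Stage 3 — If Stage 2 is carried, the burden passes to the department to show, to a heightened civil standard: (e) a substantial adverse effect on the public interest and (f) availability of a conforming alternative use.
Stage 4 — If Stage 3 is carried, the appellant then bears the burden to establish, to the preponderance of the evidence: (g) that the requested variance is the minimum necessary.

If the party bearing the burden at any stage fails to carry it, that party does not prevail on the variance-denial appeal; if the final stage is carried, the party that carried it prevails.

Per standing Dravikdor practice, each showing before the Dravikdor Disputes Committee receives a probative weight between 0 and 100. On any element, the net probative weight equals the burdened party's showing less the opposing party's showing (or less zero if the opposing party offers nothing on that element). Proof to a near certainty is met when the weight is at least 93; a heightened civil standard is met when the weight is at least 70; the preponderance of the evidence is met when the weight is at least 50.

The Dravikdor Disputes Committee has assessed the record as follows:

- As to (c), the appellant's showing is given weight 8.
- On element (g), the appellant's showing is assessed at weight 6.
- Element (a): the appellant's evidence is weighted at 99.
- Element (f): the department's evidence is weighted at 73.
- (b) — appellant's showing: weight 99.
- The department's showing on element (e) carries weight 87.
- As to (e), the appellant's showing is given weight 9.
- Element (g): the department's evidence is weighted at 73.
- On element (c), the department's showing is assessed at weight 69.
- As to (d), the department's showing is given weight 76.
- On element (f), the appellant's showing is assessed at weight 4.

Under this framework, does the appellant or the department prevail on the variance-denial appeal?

Stage 1 (appellant, proof to a near certainty, weight is at least 93): (a) 99 ≥ 93 — meets; (b) 99 ≥ 93 — meets.
  Stage 1 is satisfied; the onus moves to the department.
Stage 2 (department, the preponderance of the evidence, weight is at least 50): (c) net 69−8=61 ≥ 50 — meets; (d) 76 ≥ 50 — meets.
  Stage 2 is satisfied; the department continues to bear the burden.
Stage 3 (department, a heightened civil standard, weight is at least 70): (e) net 87−9=78 ≥ 70 — meets; (f) net 73−4=69 < 70 — fails.
  Stage 3 not carried; the department fails its burden.
The analysis ends at Stage 3; the appellant prevails.

appellant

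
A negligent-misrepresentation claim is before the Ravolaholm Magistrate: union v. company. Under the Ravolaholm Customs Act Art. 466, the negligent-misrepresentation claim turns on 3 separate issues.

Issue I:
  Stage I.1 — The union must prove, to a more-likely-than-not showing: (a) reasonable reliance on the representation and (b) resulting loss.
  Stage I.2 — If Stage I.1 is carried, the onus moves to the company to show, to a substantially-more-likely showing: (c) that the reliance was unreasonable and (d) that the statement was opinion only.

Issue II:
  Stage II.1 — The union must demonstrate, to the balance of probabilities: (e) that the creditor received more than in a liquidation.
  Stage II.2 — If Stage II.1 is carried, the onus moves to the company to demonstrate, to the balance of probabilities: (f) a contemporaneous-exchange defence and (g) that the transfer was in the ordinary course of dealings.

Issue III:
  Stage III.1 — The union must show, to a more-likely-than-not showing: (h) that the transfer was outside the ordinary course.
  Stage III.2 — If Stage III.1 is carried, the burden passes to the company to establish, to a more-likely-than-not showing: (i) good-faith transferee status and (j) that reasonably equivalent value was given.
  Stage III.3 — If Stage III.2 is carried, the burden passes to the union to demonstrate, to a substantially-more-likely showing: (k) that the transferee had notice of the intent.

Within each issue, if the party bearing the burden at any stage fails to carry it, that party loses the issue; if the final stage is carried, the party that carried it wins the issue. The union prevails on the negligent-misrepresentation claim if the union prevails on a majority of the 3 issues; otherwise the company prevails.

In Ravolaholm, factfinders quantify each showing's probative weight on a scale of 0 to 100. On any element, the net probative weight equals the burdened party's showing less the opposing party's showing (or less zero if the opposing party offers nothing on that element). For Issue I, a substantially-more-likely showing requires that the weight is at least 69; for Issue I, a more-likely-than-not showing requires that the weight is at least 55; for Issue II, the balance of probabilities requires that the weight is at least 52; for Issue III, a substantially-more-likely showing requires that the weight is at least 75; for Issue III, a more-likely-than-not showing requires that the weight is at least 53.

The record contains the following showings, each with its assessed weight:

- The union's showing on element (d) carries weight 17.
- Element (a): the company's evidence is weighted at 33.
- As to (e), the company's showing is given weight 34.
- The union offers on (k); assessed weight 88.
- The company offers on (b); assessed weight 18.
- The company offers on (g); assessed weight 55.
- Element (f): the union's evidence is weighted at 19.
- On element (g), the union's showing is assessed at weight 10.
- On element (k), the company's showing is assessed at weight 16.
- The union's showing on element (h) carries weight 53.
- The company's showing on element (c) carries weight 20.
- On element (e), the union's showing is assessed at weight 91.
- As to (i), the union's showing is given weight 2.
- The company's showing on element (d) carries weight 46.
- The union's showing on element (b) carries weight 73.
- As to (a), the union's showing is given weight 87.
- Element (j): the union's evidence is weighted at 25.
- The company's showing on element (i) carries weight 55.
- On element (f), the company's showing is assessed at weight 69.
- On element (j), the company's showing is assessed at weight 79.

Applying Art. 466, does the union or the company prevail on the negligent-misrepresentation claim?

— Issue I —
At Stage I.1 the union must meet a more-likely-than-not showing (weight is at least 55): on (a) the weight is 87 less the opposing 33 gives net 54, which does not reach 55, so (a) does not meet the standard; on (b) the weight is 73 less the opposing 18 gives net 55, ≥ 55, so (b) meets the standard.
  Stage I.1 not carried; the union fails its burden.
The analysis ends at Stage I.1; the company prevails on this issue.
— Issue II —
Stage II.1 — burden on union; standard: the balance of probabilities (weight is at least 52).
    (e): 91 − 34 = 57 ≥ 52 [met]
  Stage II.1 is satisfied; the onus moves to the company.
Stage II.2 — burden on company; standard: the balance of probabilities (weight is at least 52).
    (f): 69 − 19 = 50 < 52 [not met]
    (g): 55 − 10 = 45 < 52 [not met]
  Stage II.2 not carried; the company fails its burden.
The analysis ends at Stage II.2; the union prevails on this issue.
— Issue III —
Stage III.1 (union, a more-likely-than-not showing, weight is at least 53): (h) 53 ≥ 53 — meets.
  All elements met. The burden passes to the company.
Stage III.2 (company, a more-likely-than-not showing, weight is at least 53): (i) net 55−2=53 ≥ 53 — meets; (j) net 79−25=54 ≥ 53 — meets.
  The company carries Stage III.2; the union now bears the burden.
Stage III.3 (union, a substantially-more-likely showing, weight is at least 75): (k) net 88−16=72 < 75 — fails.
  Stage III.3 not carried; the union fails its burden.
So the company prevails on this issue.
Per-issue: Issue I → company; Issue II → union; Issue III → company. The union must prevail on a majority of issues; overall, the company prevails.

company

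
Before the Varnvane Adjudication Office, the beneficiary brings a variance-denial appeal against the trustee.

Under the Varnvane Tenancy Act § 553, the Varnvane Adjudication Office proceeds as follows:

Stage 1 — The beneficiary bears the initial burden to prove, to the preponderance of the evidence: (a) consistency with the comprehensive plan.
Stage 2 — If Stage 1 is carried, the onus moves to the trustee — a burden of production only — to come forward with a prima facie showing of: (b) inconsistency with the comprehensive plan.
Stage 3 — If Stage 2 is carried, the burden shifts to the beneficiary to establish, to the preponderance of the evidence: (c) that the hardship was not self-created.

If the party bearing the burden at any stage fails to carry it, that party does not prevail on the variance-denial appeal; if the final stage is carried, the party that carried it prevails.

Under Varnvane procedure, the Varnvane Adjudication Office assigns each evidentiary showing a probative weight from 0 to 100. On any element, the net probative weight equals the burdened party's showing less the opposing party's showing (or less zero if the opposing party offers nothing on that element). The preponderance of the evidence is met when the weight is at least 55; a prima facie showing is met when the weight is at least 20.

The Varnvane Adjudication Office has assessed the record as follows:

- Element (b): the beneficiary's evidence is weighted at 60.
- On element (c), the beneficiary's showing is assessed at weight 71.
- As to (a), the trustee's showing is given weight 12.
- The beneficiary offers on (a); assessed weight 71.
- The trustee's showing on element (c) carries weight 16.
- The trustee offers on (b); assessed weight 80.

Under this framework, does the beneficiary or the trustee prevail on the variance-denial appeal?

Stage 1 — burden on beneficiary; standard: the preponderance of the evidence (weight is at least 55).
    (a): 71 − 12 = 59 ≥ 55 [met]
  The beneficiary carries Stage 1; the trustee now bears the burden.
Stage 2 — burden on trustee; standard: a prima facie showing (weight is at least 20).
    (b): 80 − 60 = 20 ≥ 20 [met]
  All elements met. The burden passes to the beneficiary.
Stage 3 — burden on beneficiary; standard: the preponderance of the evidence (weight is at least 55).
    (c): 71 − 16 = 55 ≥ 55 [met]
  Stage 3 carried; the final stage is satisfied.
Every stage carried; the beneficiary prevails.

beneficiary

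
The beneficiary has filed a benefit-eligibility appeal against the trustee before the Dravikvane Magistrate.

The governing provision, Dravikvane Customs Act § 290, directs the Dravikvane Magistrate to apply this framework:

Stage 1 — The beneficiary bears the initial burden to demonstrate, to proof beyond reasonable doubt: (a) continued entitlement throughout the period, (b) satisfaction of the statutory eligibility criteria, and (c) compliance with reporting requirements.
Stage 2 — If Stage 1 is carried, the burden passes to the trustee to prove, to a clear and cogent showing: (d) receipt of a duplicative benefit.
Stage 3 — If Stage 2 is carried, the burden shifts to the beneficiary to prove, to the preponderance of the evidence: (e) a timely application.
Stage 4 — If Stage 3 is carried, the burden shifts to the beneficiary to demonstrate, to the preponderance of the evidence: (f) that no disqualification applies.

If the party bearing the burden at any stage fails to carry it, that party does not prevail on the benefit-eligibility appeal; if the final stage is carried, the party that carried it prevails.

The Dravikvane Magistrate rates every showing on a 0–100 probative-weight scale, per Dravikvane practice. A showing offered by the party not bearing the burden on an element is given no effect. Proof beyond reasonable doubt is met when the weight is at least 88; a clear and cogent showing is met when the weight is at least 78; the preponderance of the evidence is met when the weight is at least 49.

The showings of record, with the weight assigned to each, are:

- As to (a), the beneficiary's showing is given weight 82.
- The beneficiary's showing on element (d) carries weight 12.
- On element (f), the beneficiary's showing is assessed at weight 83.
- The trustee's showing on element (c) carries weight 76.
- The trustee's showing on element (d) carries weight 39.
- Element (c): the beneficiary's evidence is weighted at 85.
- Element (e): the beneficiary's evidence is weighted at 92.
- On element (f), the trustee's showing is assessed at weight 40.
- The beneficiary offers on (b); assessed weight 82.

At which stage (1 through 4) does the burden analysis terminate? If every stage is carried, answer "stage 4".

stage 1

Stage 1 — burden on beneficiary; standard: proof beyond reasonable doubt (weight is at least 88).
    (a): 82 < 88 [not met]
    (b): 82 < 88 [not met]
    (c): 85 (trustee's 76 disregarded) < 88 [not met]
  Not every element is met, so the beneficiary fails to carry Stage 1.
The analysis ends at Stage 1; the trustee prevails.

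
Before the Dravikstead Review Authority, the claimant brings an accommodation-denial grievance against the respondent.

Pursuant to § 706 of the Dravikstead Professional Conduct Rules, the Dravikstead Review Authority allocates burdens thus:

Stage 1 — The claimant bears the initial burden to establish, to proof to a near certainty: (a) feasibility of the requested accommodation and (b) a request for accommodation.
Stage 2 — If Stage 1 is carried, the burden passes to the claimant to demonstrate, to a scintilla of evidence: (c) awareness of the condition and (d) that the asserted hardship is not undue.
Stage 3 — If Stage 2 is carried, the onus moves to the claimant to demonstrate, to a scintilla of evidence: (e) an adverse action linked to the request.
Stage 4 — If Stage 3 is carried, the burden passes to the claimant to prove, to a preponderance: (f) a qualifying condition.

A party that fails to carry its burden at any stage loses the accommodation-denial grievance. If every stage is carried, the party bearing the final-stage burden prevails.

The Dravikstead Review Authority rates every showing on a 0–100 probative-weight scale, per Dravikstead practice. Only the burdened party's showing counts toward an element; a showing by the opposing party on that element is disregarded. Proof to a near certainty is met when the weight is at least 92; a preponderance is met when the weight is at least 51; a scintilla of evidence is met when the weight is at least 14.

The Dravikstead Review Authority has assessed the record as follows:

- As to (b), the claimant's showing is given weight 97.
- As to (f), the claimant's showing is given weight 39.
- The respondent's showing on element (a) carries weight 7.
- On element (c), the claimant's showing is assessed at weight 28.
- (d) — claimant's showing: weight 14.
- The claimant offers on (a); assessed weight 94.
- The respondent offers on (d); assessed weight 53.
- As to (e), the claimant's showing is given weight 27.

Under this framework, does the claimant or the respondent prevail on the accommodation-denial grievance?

respondent

Stage 1 (claimant, proof to a near certainty, weight is at least 92): (a) 94 (respondent's 7 disregarded) ≥ 92 — meets; (b) 97 ≥ 92 — meets.
  Stage 1 carried; the burden remains with the claimant.
Stage 2 (claimant, a scintilla of evidence, weight is at least 14): (c) 28 ≥ 14 — meets; (d) 14 (respondent's 53 disregarded) ≥ 14 — meets.
  Stage 2 carried; the burden remains with the claimant.
Stage 3 (claimant, a scintilla of evidence, weight is at least 14): (e) 27 ≥ 14 — meets.
  Stage 3 is satisfied; the claimant continues to bear the burden.
Stage 4 (claimant, a preponderance, weight is at least 51): (f) 39 < 51 — fails.
  Stage 4 not carried; the claimant fails its burden.
The respondent prevails.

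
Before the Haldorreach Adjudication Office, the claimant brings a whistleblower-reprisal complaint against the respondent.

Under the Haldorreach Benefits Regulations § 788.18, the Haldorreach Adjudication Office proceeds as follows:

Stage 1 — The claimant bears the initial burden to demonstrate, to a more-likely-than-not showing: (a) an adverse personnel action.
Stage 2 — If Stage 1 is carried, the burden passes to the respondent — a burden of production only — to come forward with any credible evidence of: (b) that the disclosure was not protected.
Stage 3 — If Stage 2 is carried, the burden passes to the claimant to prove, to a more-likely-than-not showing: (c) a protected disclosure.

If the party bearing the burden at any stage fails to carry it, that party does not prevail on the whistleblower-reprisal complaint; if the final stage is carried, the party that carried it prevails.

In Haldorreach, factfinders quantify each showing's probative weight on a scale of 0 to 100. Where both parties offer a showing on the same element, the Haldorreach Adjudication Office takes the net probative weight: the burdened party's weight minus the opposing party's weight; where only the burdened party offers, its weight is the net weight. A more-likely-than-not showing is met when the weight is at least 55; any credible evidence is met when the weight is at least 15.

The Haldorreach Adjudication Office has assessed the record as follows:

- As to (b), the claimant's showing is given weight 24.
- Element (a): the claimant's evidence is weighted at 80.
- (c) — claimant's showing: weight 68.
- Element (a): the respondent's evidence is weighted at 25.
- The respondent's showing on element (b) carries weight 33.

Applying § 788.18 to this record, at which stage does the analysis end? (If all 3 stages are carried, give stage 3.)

stage 2

At Stage 1 the claimant must meet a more-likely-than-not showing (weight is at least 55): on (a) the weight is 80 less the opposing 25 gives net 55, ≥ 55, so (a) meets the standard.
  The claimant carries Stage 1; the respondent now bears the burden.
At Stage 2 the respondent must meet any credible evidence (weight is at least 15): on (b) the weight is 33 less the opposing 24 gives net 9, < 15, so (b) does not meet the standard.
  The respondent does not carry Stage 2.
The claimant prevails.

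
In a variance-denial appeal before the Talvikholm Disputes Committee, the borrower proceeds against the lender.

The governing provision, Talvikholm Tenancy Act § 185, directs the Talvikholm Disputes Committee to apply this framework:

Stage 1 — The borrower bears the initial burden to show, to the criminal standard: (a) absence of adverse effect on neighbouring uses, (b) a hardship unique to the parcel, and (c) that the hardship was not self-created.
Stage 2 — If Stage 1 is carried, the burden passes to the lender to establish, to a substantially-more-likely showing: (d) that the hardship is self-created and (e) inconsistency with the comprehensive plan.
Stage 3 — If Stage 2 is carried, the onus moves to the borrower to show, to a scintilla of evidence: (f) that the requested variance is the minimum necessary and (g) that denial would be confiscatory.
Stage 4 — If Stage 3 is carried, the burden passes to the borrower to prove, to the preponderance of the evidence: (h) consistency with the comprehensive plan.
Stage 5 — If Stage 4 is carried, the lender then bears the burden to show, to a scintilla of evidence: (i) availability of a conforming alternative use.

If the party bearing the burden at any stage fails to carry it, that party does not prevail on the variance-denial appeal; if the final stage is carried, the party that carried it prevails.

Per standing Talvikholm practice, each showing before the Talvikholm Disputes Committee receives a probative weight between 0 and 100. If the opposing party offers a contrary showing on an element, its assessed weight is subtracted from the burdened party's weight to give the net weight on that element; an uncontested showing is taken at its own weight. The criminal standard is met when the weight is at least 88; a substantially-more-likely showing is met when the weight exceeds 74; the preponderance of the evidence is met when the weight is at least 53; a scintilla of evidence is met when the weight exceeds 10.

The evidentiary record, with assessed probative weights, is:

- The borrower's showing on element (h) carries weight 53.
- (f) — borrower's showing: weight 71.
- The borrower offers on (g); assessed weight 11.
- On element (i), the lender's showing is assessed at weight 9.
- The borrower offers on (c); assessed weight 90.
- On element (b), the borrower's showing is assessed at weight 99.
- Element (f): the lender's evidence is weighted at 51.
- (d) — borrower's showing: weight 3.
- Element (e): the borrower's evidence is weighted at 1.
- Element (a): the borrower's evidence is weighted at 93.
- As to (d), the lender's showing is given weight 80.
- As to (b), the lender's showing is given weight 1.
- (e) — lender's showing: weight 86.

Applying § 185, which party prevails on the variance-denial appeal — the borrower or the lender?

At Stage 1 the borrower must meet the criminal standard (weight is at least 88): on (a) the weight is 93, which does reach 88, so (a) meets the standard; on (b) the weight is 99 less the opposing 1 gives net 98, ≥ 88, so (b) meets the standard; on (c) the weight is 90, which does reach 88, so (c) meets the standard.
  Stage 1 carried; the burden shifts to the lender.
At Stage 2 the lender must meet a substantially-more-likely showing (weight exceeds 74): on (d) the weight is 80 less the opposing 3 gives net 77, which does exceed 74, so (d) meets the standard; on (e) the weight is 86 less the opposing 1 gives net 85, > 74, so (e) meets the standard.
  All elements met. The burden passes to the borrower.
At Stage 3 the borrower must meet a scintilla of evidence (weight exceeds 10): on (f) the weight is 71 less the opposing 51 gives net 20, which does exceed 10, so (f) meets the standard; on (g) the weight is 11, > 10, so (g) meets the standard.
  All elements met. The borrower retains the burden for Stage 4.
At Stage 4 the borrower must meet the preponderance of the evidence (weight is at least 53): on (h) the weight is 53, which does reach 53, so (h) meets the standard.
  Stage 4 is satisfied; the onus moves to the lender.
At Stage 5 the lender must meet a scintilla of evidence (weight exceeds 10): on (i) the weight is 9, which does not exceed 10, so (i) does not meet the standard.
  Stage 5 not carried; the lender fails its burden.
So the borrower prevails.

borrower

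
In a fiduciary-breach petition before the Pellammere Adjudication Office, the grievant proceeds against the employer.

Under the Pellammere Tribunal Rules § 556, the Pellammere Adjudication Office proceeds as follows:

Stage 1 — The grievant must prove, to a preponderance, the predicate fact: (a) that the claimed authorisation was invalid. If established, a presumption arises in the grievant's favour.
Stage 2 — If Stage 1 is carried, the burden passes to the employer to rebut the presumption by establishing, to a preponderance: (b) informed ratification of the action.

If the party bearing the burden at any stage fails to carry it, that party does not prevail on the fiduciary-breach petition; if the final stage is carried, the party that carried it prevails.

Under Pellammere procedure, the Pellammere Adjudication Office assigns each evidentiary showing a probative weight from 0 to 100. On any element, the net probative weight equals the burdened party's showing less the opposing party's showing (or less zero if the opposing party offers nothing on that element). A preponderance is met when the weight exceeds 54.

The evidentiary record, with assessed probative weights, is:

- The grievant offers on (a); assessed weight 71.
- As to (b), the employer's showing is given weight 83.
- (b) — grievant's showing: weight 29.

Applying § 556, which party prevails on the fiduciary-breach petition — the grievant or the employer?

At Stage 1 the grievant must meet a preponderance (weight exceeds 54): on (a) the weight is 71, > 54, so (a) meets the standard.
  Stage 1 carried; the burden shifts to the employer.
At Stage 2 the employer must meet a preponderance (weight exceeds 54): on (b) the weight is 83 less the opposing 29 gives net 54, which does not exceed 54, so (b) does not meet the standard.
  Stage 2 not carried; the employer fails its burden.
So the grievant prevails.

grievant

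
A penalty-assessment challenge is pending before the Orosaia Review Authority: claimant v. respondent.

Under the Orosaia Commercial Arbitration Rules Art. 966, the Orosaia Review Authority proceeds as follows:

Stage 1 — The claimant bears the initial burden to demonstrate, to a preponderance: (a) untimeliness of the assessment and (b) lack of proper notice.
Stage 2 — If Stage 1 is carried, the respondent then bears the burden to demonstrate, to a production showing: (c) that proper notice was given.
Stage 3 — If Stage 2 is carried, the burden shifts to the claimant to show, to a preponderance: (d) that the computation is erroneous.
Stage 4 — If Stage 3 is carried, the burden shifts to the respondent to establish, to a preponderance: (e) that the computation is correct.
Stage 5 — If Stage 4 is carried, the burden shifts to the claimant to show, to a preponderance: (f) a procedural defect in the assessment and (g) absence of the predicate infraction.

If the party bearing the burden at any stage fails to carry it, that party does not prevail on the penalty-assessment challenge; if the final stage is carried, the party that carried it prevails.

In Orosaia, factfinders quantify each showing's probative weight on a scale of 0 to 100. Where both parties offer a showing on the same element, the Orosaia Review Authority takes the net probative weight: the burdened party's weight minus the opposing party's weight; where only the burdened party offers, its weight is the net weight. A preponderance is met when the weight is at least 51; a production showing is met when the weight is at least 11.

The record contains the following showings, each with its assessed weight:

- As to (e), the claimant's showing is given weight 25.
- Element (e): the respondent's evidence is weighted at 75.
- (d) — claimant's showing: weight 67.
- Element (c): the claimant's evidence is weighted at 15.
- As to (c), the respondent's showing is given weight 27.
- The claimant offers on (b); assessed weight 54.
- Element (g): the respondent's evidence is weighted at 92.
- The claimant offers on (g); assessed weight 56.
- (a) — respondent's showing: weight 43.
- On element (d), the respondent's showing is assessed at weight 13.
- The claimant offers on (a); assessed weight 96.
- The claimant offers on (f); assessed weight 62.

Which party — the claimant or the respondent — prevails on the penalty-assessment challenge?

claimant

Stage 1 (claimant, a preponderance, weight is at least 51): (a) net 96−43=53 ≥ 51 — meets; (b) 54 ≥ 51 — meets.
  Stage 1 carried; the burden shifts to the respondent.
Stage 2 (respondent, a production showing, weight is at least 11): (c) net 27−15=12 ≥ 11 — meets.
  Stage 2 carried; the burden shifts to the claimant.
Stage 3 (claimant, a preponderance, weight is at least 51): (d) net 67−13=54 ≥ 51 — meets.
  Stage 3 is satisfied; the onus moves to the respondent.
Stage 4 (respondent, a preponderance, weight is at least 51): (e) net 75−25=50 < 51 — fails.
  Not every element is met, so the respondent fails to carry Stage 4.
The analysis ends at Stage 4; the claimant prevails.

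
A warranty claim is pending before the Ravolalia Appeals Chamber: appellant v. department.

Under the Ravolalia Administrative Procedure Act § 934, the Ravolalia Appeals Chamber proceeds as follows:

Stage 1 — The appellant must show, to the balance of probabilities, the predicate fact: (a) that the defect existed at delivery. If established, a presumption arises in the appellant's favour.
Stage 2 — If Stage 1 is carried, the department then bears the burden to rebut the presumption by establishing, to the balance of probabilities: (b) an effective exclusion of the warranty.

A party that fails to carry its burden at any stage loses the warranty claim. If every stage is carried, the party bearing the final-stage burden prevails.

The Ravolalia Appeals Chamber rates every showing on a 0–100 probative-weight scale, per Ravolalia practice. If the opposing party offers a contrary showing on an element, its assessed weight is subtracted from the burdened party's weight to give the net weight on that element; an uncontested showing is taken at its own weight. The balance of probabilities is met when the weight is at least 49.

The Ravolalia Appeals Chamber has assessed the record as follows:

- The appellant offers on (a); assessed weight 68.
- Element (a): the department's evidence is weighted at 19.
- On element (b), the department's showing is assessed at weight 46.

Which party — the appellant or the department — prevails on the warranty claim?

At Stage 1 the appellant must meet the balance of probabilities (weight is at least 49): on (a) the weight is 68 less the opposing 19 gives net 49, which does reach 49, so (a) meets the standard.
  The appellant carries Stage 1; the department now bears the burden.
At Stage 2 the department must meet the balance of probabilities (weight is at least 49): on (b) the weight is 46, < 49, so (b) does not meet the standard.
  The department does not carry Stage 2.
The appellant prevails.

appellant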